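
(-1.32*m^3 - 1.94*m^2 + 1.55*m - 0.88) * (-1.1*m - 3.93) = 1.452*m^4 + 7.3216*m^3 + 5.9192*m^2 - 5.1235*m + 3.4584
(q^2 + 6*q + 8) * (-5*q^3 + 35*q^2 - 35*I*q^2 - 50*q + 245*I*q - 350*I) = -5*q^5 + 5*q^4 - 35*I*q^4 + 120*q^3 + 35*I*q^3 - 20*q^2 + 840*I*q^2 - 400*q - 140*I*q - 2800*I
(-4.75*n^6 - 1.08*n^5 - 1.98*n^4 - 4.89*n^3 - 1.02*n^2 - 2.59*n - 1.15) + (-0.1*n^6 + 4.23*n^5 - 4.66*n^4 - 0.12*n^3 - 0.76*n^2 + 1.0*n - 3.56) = -4.85*n^6 + 3.15*n^5 - 6.64*n^4 - 5.01*n^3 - 1.78*n^2 - 1.59*n - 4.71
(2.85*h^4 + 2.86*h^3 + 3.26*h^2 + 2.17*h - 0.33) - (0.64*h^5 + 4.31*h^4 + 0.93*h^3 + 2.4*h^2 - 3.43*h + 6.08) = -0.64*h^5 - 1.46*h^4 + 1.93*h^3 + 0.86*h^2 + 5.6*h - 6.41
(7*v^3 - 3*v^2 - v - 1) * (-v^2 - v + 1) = -7*v^5 - 4*v^4 + 11*v^3 - v^2 - 1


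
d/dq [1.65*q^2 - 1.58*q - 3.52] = 3.3*q - 1.58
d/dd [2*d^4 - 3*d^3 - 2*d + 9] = 8*d^3 - 9*d^2 - 2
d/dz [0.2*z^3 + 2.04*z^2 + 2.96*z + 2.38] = 0.6*z^2 + 4.08*z + 2.96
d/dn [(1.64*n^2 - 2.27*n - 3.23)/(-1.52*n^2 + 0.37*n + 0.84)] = (-2.8436*n^2 - 7.064*n - 0.7117)/(2.3104*n^4 - 1.1248*n^3 - 2.4167*n^2 + 0.6216*n + 0.7056)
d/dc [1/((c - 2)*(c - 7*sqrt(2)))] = ((2 - c)*(c - 7*sqrt(2))^2 + (-c + 7*sqrt(2))*(c - 2)^2)/((c - 2)^3*(c - 7*sqrt(2))^3)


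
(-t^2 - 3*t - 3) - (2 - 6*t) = -t^2 + 3*t - 5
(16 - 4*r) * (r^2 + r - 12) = -4*r^3 + 12*r^2 + 64*r - 192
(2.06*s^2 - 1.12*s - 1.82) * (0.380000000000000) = 0.7828*s^2 - 0.4256*s - 0.6916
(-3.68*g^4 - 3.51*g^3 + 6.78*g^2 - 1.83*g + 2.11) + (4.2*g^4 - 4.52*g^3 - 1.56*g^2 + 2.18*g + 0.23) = 0.52*g^4 - 8.03*g^3 + 5.22*g^2 + 0.35*g + 2.34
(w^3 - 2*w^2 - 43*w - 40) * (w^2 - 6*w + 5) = w^5 - 8*w^4 - 26*w^3 + 208*w^2 + 25*w - 200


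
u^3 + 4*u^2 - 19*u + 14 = (u - 2)*(u - 1)*(u + 7)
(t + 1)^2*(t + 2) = t^3 + 4*t^2 + 5*t + 2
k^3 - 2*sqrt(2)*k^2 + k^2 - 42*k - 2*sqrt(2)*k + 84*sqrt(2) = (k - 6)*(k + 7)*(k - 2*sqrt(2))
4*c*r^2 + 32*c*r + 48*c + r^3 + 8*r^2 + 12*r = (4*c + r)*(r + 2)*(r + 6)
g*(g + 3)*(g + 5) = g^3 + 8*g^2 + 15*g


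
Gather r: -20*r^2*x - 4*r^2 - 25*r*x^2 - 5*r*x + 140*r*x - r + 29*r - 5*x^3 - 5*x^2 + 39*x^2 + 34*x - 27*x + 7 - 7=r^2*(-20*x - 4) + r*(-25*x^2 + 135*x + 28) - 5*x^3 + 34*x^2 + 7*x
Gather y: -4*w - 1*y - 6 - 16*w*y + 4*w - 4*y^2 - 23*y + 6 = -4*y^2 + y*(-16*w - 24)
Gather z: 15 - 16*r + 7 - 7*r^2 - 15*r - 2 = -7*r^2 - 31*r + 20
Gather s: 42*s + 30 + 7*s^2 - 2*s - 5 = 7*s^2 + 40*s + 25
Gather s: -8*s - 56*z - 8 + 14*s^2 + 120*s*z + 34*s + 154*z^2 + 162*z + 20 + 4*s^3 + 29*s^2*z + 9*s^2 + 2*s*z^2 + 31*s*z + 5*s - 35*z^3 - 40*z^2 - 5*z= 4*s^3 + s^2*(29*z + 23) + s*(2*z^2 + 151*z + 31) - 35*z^3 + 114*z^2 + 101*z + 12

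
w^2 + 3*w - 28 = (w - 4)*(w + 7)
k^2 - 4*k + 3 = (k - 3)*(k - 1)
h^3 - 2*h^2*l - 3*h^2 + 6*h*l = h*(h - 3)*(h - 2*l)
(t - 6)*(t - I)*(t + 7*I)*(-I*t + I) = -I*t^4 + 6*t^3 + 7*I*t^3 - 42*t^2 - 13*I*t^2 + 36*t + 49*I*t - 42*I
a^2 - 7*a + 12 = (a - 4)*(a - 3)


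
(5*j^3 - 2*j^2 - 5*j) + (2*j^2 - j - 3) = 5*j^3 - 6*j - 3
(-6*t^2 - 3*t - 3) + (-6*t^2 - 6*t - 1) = -12*t^2 - 9*t - 4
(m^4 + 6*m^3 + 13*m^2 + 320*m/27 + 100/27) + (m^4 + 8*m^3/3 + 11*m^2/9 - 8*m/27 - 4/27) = 2*m^4 + 26*m^3/3 + 128*m^2/9 + 104*m/9 + 32/9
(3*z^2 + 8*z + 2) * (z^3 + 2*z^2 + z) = 3*z^5 + 14*z^4 + 21*z^3 + 12*z^2 + 2*z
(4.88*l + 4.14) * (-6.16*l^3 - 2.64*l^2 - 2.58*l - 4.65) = -30.0608*l^4 - 38.3856*l^3 - 23.52*l^2 - 33.3732*l - 19.251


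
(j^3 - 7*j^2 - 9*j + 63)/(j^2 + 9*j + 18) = (j^2 - 10*j + 21)/(j + 6)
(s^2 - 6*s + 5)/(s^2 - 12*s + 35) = (s - 1)/(s - 7)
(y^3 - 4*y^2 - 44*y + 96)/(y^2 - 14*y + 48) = (y^2 + 4*y - 12)/(y - 6)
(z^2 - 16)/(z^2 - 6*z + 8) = (z + 4)/(z - 2)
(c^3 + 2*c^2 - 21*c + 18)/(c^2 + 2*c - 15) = (c^2 + 5*c - 6)/(c + 5)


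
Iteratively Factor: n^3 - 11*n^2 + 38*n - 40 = (n - 5)*(n^2 - 6*n + 8) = (n - 5)*(n - 2)*(n - 4)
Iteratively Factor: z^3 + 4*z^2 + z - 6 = (z + 2)*(z^2 + 2*z - 3) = (z + 2)*(z + 3)*(z - 1)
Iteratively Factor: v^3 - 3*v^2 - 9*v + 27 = (v - 3)*(v^2 - 9) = (v - 3)^2*(v + 3)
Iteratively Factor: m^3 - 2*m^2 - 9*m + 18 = (m - 3)*(m^2 + m - 6) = (m - 3)*(m + 3)*(m - 2)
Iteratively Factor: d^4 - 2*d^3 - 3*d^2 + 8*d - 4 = (d - 2)*(d^3 - 3*d + 2) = (d - 2)*(d - 1)*(d^2 + d - 2) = (d - 2)*(d - 1)^2*(d + 2)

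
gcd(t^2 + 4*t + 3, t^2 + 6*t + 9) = t + 3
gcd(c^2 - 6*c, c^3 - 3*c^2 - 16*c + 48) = 1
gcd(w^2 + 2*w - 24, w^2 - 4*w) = w - 4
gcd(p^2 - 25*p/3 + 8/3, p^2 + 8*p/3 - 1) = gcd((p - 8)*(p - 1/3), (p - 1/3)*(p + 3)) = p - 1/3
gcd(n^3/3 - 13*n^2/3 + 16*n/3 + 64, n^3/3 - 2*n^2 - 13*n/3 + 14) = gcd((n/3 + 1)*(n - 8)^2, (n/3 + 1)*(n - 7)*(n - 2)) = n + 3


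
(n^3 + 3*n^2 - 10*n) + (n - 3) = n^3 + 3*n^2 - 9*n - 3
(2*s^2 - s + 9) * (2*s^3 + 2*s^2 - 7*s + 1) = 4*s^5 + 2*s^4 + 2*s^3 + 27*s^2 - 64*s + 9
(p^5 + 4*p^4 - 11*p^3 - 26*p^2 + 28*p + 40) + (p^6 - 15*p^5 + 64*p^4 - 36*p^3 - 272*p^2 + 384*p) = p^6 - 14*p^5 + 68*p^4 - 47*p^3 - 298*p^2 + 412*p + 40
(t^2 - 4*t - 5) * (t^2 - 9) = t^4 - 4*t^3 - 14*t^2 + 36*t + 45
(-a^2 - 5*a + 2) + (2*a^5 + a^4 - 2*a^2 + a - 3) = 2*a^5 + a^4 - 3*a^2 - 4*a - 1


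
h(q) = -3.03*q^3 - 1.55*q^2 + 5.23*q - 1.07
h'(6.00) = -340.61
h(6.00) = -679.97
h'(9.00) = -758.96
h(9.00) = -2288.42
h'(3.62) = -125.11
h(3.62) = -146.19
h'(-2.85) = -59.77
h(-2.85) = 41.58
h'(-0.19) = 5.49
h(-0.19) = -2.10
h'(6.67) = -419.85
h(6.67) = -934.27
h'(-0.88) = 0.92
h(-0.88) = -4.81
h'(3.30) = -103.99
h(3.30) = -109.58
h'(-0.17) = 5.49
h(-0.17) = -1.99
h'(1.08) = -8.72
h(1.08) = -1.05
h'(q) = -9.09*q^2 - 3.1*q + 5.23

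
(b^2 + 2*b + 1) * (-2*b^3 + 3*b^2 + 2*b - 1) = -2*b^5 - b^4 + 6*b^3 + 6*b^2 - 1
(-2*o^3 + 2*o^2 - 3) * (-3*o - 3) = 6*o^4 - 6*o^2 + 9*o + 9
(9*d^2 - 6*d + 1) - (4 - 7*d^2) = 16*d^2 - 6*d - 3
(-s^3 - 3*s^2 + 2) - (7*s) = -s^3 - 3*s^2 - 7*s + 2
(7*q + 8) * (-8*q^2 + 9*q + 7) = -56*q^3 - q^2 + 121*q + 56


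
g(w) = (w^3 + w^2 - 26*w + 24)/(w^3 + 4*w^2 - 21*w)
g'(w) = (-3*w^2 - 8*w + 21)*(w^3 + w^2 - 26*w + 24)/(w^3 + 4*w^2 - 21*w)^2 + (3*w^2 + 2*w - 26)/(w^3 + 4*w^2 - 21*w)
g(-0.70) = 2.60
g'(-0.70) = 2.41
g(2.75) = 2.86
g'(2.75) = 9.76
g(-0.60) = 2.88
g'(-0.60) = 3.25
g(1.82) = 0.74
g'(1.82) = 0.79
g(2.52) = 1.66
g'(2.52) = 2.80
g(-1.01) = 2.07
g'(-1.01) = 1.19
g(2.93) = 9.05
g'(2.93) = 122.59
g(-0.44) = 3.58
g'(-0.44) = 5.98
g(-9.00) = 1.81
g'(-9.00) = 0.33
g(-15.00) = 1.27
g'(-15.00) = 0.03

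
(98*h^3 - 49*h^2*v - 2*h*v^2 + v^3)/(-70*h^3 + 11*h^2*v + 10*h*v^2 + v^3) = (-7*h + v)/(5*h + v)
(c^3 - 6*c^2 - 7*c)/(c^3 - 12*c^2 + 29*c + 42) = c/(c - 6)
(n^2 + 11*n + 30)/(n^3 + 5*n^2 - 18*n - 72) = (n + 5)/(n^2 - n - 12)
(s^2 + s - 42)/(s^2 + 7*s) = (s - 6)/s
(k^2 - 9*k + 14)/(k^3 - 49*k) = (k - 2)/(k*(k + 7))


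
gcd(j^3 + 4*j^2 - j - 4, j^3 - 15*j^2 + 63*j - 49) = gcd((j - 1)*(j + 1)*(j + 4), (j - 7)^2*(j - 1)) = j - 1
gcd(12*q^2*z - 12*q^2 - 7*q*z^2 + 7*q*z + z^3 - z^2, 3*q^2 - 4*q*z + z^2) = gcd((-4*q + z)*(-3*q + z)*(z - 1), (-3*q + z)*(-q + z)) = -3*q + z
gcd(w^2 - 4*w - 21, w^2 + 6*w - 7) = 1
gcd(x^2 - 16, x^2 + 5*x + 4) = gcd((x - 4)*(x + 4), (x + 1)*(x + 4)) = x + 4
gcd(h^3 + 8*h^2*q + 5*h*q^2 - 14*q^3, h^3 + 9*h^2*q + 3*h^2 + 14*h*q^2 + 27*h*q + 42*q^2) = h^2 + 9*h*q + 14*q^2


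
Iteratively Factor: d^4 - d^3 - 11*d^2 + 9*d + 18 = (d + 1)*(d^3 - 2*d^2 - 9*d + 18) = (d - 2)*(d + 1)*(d^2 - 9) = (d - 2)*(d + 1)*(d + 3)*(d - 3)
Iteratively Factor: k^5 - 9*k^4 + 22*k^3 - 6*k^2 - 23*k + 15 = (k + 1)*(k^4 - 10*k^3 + 32*k^2 - 38*k + 15) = (k - 5)*(k + 1)*(k^3 - 5*k^2 + 7*k - 3) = (k - 5)*(k - 3)*(k + 1)*(k^2 - 2*k + 1) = (k - 5)*(k - 3)*(k - 1)*(k + 1)*(k - 1)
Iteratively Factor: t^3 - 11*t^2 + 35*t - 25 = (t - 5)*(t^2 - 6*t + 5) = (t - 5)^2*(t - 1)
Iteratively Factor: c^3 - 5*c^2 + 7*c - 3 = (c - 3)*(c^2 - 2*c + 1) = (c - 3)*(c - 1)*(c - 1)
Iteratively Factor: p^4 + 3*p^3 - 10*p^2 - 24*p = (p + 4)*(p^3 - p^2 - 6*p) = p*(p + 4)*(p^2 - p - 6) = p*(p + 2)*(p + 4)*(p - 3)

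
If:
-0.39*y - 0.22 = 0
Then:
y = -0.56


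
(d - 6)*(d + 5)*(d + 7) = d^3 + 6*d^2 - 37*d - 210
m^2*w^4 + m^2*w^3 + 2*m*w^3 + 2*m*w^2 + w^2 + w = w*(w + 1)*(m*w + 1)^2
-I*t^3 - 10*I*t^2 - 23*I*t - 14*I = (t + 2)*(t + 7)*(-I*t - I)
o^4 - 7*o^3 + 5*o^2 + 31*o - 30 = (o - 5)*(o - 3)*(o - 1)*(o + 2)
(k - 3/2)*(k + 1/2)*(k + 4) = k^3 + 3*k^2 - 19*k/4 - 3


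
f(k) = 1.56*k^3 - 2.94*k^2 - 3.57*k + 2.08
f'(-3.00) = 56.19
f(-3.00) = -55.79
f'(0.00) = -3.57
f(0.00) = 2.08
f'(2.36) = 8.62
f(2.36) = -2.21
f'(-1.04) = 7.61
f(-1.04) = 0.86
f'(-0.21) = -2.13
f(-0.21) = 2.69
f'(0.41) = -5.19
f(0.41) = 0.23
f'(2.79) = 16.45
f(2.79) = 3.11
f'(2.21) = 6.29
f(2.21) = -3.33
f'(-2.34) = 35.82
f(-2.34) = -25.65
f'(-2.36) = 36.37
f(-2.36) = -26.37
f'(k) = 4.68*k^2 - 5.88*k - 3.57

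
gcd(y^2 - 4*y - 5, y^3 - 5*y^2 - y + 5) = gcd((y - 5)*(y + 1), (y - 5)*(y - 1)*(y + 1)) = y^2 - 4*y - 5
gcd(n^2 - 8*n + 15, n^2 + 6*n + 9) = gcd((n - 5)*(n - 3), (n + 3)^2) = 1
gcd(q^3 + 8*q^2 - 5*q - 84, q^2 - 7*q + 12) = q - 3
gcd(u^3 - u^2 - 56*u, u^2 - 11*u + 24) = u - 8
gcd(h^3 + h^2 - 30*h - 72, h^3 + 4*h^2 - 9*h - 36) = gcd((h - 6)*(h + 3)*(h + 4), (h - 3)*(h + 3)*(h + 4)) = h^2 + 7*h + 12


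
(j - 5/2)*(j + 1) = j^2 - 3*j/2 - 5/2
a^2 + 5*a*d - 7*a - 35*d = (a - 7)*(a + 5*d)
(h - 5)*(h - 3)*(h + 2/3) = h^3 - 22*h^2/3 + 29*h/3 + 10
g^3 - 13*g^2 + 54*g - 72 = (g - 6)*(g - 4)*(g - 3)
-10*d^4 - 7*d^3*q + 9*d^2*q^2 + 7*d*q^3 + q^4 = (-d + q)*(d + q)*(2*d + q)*(5*d + q)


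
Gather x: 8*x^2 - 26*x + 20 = 8*x^2 - 26*x + 20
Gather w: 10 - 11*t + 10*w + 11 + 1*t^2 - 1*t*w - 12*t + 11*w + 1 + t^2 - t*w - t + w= 2*t^2 - 24*t + w*(22 - 2*t) + 22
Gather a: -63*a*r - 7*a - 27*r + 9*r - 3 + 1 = a*(-63*r - 7) - 18*r - 2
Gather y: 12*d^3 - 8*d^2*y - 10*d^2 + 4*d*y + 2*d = 12*d^3 - 10*d^2 + 2*d + y*(-8*d^2 + 4*d)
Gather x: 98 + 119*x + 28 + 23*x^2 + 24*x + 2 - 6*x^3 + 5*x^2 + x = -6*x^3 + 28*x^2 + 144*x + 128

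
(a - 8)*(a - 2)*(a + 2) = a^3 - 8*a^2 - 4*a + 32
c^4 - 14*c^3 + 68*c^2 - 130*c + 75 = (c - 5)^2*(c - 3)*(c - 1)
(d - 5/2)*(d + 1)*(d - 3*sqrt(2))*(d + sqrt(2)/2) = d^4 - 5*sqrt(2)*d^3/2 - 3*d^3/2 - 11*d^2/2 + 15*sqrt(2)*d^2/4 + 9*d/2 + 25*sqrt(2)*d/4 + 15/2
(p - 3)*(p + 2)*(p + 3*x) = p^3 + 3*p^2*x - p^2 - 3*p*x - 6*p - 18*x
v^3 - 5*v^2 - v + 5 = (v - 5)*(v - 1)*(v + 1)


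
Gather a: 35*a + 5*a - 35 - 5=40*a - 40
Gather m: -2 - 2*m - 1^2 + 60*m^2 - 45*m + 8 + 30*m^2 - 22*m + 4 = 90*m^2 - 69*m + 9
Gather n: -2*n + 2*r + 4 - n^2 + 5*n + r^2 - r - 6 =-n^2 + 3*n + r^2 + r - 2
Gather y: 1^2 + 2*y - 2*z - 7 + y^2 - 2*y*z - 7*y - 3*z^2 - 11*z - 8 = y^2 + y*(-2*z - 5) - 3*z^2 - 13*z - 14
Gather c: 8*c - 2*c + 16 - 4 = 6*c + 12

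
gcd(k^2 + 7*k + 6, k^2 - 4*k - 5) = k + 1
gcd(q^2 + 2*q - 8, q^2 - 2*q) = q - 2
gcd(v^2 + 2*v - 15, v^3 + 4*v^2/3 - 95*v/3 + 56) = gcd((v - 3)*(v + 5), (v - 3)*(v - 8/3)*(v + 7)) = v - 3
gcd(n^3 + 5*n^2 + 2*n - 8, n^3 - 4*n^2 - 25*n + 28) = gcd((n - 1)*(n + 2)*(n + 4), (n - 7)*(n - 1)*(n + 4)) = n^2 + 3*n - 4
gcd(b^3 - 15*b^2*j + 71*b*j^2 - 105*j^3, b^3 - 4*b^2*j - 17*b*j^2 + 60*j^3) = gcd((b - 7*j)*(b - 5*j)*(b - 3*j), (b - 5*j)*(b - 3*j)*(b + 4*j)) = b^2 - 8*b*j + 15*j^2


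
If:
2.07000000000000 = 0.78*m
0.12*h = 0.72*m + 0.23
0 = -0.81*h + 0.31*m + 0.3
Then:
No Solution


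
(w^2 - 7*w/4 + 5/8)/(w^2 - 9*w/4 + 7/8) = (4*w - 5)/(4*w - 7)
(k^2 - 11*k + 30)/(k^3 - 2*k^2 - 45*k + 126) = (k - 5)/(k^2 + 4*k - 21)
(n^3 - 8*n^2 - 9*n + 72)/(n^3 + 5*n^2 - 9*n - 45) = (n - 8)/(n + 5)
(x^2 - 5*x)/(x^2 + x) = (x - 5)/(x + 1)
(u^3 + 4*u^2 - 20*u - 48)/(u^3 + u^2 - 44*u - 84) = (u - 4)/(u - 7)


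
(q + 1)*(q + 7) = q^2 + 8*q + 7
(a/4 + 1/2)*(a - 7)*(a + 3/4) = a^3/4 - 17*a^2/16 - 71*a/16 - 21/8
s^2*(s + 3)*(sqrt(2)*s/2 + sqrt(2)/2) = sqrt(2)*s^4/2 + 2*sqrt(2)*s^3 + 3*sqrt(2)*s^2/2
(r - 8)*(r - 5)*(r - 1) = r^3 - 14*r^2 + 53*r - 40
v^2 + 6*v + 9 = (v + 3)^2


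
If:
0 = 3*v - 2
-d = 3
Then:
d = -3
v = 2/3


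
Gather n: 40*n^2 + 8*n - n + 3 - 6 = 40*n^2 + 7*n - 3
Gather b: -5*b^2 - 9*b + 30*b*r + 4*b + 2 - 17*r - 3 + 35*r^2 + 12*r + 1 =-5*b^2 + b*(30*r - 5) + 35*r^2 - 5*r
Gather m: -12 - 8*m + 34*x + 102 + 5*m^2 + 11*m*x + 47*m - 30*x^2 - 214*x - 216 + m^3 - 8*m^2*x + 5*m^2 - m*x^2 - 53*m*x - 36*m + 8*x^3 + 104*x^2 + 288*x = m^3 + m^2*(10 - 8*x) + m*(-x^2 - 42*x + 3) + 8*x^3 + 74*x^2 + 108*x - 126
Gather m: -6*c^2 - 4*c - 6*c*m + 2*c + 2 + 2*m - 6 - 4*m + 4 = -6*c^2 - 2*c + m*(-6*c - 2)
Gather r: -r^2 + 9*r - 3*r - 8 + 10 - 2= -r^2 + 6*r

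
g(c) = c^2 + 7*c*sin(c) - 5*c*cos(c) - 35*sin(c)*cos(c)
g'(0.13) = -36.63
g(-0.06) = 2.42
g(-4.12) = -2.24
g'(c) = 5*c*sin(c) + 7*c*cos(c) + 2*c + 35*sin(c)^2 + 7*sin(c) - 35*cos(c)^2 - 5*cos(c)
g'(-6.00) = -93.09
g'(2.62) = -13.93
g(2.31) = 42.49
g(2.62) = 42.48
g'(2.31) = 14.03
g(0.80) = -15.62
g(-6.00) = 43.68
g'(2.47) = -0.54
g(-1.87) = 3.39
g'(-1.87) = 32.76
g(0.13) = -5.01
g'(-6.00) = -93.09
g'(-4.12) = 12.55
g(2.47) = 43.58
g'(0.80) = 10.93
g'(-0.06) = -40.68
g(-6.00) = 43.68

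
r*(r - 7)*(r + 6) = r^3 - r^2 - 42*r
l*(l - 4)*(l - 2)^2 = l^4 - 8*l^3 + 20*l^2 - 16*l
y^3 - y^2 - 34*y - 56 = (y - 7)*(y + 2)*(y + 4)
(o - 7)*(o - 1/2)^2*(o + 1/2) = o^4 - 15*o^3/2 + 13*o^2/4 + 15*o/8 - 7/8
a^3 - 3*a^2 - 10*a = a*(a - 5)*(a + 2)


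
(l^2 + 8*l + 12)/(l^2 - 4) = (l + 6)/(l - 2)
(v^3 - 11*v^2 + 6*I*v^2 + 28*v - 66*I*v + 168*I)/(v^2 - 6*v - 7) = (v^2 + v*(-4 + 6*I) - 24*I)/(v + 1)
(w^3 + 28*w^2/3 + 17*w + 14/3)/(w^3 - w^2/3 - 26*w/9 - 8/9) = 3*(w^2 + 9*w + 14)/(3*w^2 - 2*w - 8)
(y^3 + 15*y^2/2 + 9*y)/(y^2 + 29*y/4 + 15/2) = 2*y*(2*y + 3)/(4*y + 5)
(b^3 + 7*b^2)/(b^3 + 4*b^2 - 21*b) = b/(b - 3)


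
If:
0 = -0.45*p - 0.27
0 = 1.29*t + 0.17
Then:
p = -0.60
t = -0.13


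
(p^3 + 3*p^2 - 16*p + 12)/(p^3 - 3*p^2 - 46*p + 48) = (p - 2)/(p - 8)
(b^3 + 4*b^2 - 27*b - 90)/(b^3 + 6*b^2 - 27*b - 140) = (b^2 + 9*b + 18)/(b^2 + 11*b + 28)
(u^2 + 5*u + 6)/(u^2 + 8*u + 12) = (u + 3)/(u + 6)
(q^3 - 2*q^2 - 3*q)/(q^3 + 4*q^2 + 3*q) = (q - 3)/(q + 3)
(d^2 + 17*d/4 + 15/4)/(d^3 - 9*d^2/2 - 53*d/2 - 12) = (4*d + 5)/(2*(2*d^2 - 15*d - 8))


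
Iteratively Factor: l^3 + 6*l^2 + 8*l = (l + 2)*(l^2 + 4*l) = (l + 2)*(l + 4)*(l)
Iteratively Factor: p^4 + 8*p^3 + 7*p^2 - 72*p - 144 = (p + 4)*(p^3 + 4*p^2 - 9*p - 36) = (p + 4)^2*(p^2 - 9) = (p - 3)*(p + 4)^2*(p + 3)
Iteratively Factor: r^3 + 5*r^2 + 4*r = (r)*(r^2 + 5*r + 4) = r*(r + 1)*(r + 4)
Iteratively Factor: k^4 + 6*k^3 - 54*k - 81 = (k + 3)*(k^3 + 3*k^2 - 9*k - 27) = (k - 3)*(k + 3)*(k^2 + 6*k + 9) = (k - 3)*(k + 3)^2*(k + 3)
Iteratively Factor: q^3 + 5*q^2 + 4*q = (q + 1)*(q^2 + 4*q) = q*(q + 1)*(q + 4)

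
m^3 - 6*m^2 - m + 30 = (m - 5)*(m - 3)*(m + 2)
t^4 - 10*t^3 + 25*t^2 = t^2*(t - 5)^2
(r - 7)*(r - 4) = r^2 - 11*r + 28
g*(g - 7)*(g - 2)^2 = g^4 - 11*g^3 + 32*g^2 - 28*g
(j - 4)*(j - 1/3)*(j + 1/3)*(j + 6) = j^4 + 2*j^3 - 217*j^2/9 - 2*j/9 + 8/3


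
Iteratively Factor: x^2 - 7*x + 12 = (x - 4)*(x - 3)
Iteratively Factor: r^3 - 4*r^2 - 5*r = (r)*(r^2 - 4*r - 5) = r*(r - 5)*(r + 1)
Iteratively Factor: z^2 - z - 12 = (z + 3)*(z - 4)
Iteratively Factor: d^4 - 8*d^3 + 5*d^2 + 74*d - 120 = (d - 5)*(d^3 - 3*d^2 - 10*d + 24) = (d - 5)*(d - 2)*(d^2 - d - 12) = (d - 5)*(d - 4)*(d - 2)*(d + 3)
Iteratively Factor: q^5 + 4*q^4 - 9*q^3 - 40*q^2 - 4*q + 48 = (q + 2)*(q^4 + 2*q^3 - 13*q^2 - 14*q + 24) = (q + 2)*(q + 4)*(q^3 - 2*q^2 - 5*q + 6) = (q - 3)*(q + 2)*(q + 4)*(q^2 + q - 2) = (q - 3)*(q - 1)*(q + 2)*(q + 4)*(q + 2)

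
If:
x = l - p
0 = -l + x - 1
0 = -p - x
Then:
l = 0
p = -1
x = 1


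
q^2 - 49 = (q - 7)*(q + 7)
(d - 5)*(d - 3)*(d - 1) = d^3 - 9*d^2 + 23*d - 15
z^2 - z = z*(z - 1)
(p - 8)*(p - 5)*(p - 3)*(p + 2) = p^4 - 14*p^3 + 47*p^2 + 38*p - 240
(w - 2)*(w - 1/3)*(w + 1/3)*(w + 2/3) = w^4 - 4*w^3/3 - 13*w^2/9 + 4*w/27 + 4/27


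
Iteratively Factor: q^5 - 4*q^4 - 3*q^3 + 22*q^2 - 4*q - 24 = (q - 2)*(q^4 - 2*q^3 - 7*q^2 + 8*q + 12) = (q - 2)*(q + 1)*(q^3 - 3*q^2 - 4*q + 12) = (q - 2)^2*(q + 1)*(q^2 - q - 6) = (q - 2)^2*(q + 1)*(q + 2)*(q - 3)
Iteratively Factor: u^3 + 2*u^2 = (u)*(u^2 + 2*u) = u*(u + 2)*(u)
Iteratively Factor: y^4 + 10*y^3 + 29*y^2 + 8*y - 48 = (y + 3)*(y^3 + 7*y^2 + 8*y - 16) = (y - 1)*(y + 3)*(y^2 + 8*y + 16) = (y - 1)*(y + 3)*(y + 4)*(y + 4)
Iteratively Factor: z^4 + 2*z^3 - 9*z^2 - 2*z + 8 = (z + 1)*(z^3 + z^2 - 10*z + 8) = (z - 2)*(z + 1)*(z^2 + 3*z - 4) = (z - 2)*(z + 1)*(z + 4)*(z - 1)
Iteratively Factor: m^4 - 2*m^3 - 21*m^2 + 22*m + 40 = (m - 2)*(m^3 - 21*m - 20) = (m - 2)*(m + 1)*(m^2 - m - 20) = (m - 2)*(m + 1)*(m + 4)*(m - 5)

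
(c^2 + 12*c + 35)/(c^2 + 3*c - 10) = (c + 7)/(c - 2)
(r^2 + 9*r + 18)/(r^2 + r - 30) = (r + 3)/(r - 5)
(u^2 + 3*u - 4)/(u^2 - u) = (u + 4)/u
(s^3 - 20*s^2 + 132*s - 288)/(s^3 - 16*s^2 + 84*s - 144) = (s - 8)/(s - 4)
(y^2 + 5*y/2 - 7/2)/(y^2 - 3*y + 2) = (y + 7/2)/(y - 2)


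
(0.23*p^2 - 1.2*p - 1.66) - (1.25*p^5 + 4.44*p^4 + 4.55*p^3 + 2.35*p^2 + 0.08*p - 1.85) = -1.25*p^5 - 4.44*p^4 - 4.55*p^3 - 2.12*p^2 - 1.28*p + 0.19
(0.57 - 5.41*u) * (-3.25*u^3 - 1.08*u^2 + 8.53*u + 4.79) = 17.5825*u^4 + 3.9903*u^3 - 46.7629*u^2 - 21.0518*u + 2.7303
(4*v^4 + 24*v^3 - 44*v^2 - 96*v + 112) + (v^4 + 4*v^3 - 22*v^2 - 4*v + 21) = 5*v^4 + 28*v^3 - 66*v^2 - 100*v + 133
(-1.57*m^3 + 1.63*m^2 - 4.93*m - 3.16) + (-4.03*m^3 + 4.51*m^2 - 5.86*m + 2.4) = -5.6*m^3 + 6.14*m^2 - 10.79*m - 0.76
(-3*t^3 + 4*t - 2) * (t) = -3*t^4 + 4*t^2 - 2*t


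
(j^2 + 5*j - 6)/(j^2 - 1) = (j + 6)/(j + 1)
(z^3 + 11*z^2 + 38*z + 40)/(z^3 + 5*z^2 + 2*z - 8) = (z + 5)/(z - 1)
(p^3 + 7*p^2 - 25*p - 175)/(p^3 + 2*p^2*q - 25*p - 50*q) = (p + 7)/(p + 2*q)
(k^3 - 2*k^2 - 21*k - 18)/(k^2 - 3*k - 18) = k + 1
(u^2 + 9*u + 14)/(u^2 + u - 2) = (u + 7)/(u - 1)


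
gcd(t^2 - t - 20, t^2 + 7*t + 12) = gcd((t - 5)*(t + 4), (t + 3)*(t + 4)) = t + 4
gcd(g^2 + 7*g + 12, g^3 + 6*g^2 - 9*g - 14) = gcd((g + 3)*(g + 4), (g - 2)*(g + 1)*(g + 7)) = 1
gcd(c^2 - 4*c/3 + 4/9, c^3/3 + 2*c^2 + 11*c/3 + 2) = 1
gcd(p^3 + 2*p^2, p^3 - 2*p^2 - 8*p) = p^2 + 2*p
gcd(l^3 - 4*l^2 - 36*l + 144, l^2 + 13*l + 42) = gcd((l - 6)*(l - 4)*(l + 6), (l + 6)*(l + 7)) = l + 6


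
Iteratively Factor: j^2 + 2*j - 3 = (j - 1)*(j + 3)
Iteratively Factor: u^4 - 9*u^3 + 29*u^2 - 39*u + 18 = (u - 3)*(u^3 - 6*u^2 + 11*u - 6) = (u - 3)*(u - 1)*(u^2 - 5*u + 6) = (u - 3)^2*(u - 1)*(u - 2)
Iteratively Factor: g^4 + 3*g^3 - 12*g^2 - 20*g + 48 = (g - 2)*(g^3 + 5*g^2 - 2*g - 24) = (g - 2)^2*(g^2 + 7*g + 12) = (g - 2)^2*(g + 3)*(g + 4)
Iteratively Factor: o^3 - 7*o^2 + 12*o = (o - 3)*(o^2 - 4*o) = o*(o - 3)*(o - 4)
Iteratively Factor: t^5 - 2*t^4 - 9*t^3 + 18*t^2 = (t + 3)*(t^4 - 5*t^3 + 6*t^2) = (t - 2)*(t + 3)*(t^3 - 3*t^2) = (t - 3)*(t - 2)*(t + 3)*(t^2) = t*(t - 3)*(t - 2)*(t + 3)*(t)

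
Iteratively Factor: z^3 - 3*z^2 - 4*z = (z - 4)*(z^2 + z) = z*(z - 4)*(z + 1)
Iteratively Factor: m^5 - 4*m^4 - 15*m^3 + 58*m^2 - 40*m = (m - 2)*(m^4 - 2*m^3 - 19*m^2 + 20*m) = m*(m - 2)*(m^3 - 2*m^2 - 19*m + 20) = m*(m - 2)*(m - 1)*(m^2 - m - 20) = m*(m - 5)*(m - 2)*(m - 1)*(m + 4)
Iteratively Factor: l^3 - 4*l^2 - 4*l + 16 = (l - 2)*(l^2 - 2*l - 8) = (l - 2)*(l + 2)*(l - 4)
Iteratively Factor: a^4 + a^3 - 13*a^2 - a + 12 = (a + 4)*(a^3 - 3*a^2 - a + 3) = (a + 1)*(a + 4)*(a^2 - 4*a + 3) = (a - 1)*(a + 1)*(a + 4)*(a - 3)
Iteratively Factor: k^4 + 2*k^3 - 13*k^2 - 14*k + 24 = (k - 3)*(k^3 + 5*k^2 + 2*k - 8) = (k - 3)*(k + 4)*(k^2 + k - 2) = (k - 3)*(k + 2)*(k + 4)*(k - 1)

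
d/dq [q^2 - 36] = 2*q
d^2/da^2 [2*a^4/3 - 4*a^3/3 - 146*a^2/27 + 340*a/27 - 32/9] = 8*a^2 - 8*a - 292/27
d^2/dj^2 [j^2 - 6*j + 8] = 2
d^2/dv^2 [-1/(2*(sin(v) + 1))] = (sin(v) - 2)/(2*(sin(v) + 1)^2)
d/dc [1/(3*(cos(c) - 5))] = sin(c)/(3*(cos(c) - 5)^2)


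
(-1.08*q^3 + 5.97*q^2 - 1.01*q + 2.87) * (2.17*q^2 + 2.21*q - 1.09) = -2.3436*q^5 + 10.5681*q^4 + 12.1792*q^3 - 2.5115*q^2 + 7.4436*q - 3.1283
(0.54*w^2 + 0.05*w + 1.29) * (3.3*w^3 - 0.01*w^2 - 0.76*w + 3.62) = 1.782*w^5 + 0.1596*w^4 + 3.8461*w^3 + 1.9039*w^2 - 0.7994*w + 4.6698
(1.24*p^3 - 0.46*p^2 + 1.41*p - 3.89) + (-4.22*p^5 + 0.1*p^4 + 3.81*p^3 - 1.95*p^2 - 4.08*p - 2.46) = -4.22*p^5 + 0.1*p^4 + 5.05*p^3 - 2.41*p^2 - 2.67*p - 6.35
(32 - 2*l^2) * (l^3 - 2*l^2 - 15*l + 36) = -2*l^5 + 4*l^4 + 62*l^3 - 136*l^2 - 480*l + 1152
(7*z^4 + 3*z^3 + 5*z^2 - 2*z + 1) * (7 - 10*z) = -70*z^5 + 19*z^4 - 29*z^3 + 55*z^2 - 24*z + 7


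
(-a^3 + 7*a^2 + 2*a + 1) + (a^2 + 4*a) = -a^3 + 8*a^2 + 6*a + 1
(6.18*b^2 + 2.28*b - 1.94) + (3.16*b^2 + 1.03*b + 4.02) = 9.34*b^2 + 3.31*b + 2.08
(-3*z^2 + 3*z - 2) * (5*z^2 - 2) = -15*z^4 + 15*z^3 - 4*z^2 - 6*z + 4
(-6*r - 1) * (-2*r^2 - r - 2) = 12*r^3 + 8*r^2 + 13*r + 2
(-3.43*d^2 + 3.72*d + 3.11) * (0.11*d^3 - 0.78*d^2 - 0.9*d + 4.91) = -0.3773*d^5 + 3.0846*d^4 + 0.5275*d^3 - 22.6151*d^2 + 15.4662*d + 15.2701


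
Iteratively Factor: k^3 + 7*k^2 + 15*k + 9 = (k + 1)*(k^2 + 6*k + 9) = (k + 1)*(k + 3)*(k + 3)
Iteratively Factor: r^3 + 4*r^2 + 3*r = (r + 1)*(r^2 + 3*r) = r*(r + 1)*(r + 3)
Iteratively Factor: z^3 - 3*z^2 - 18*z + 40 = (z - 5)*(z^2 + 2*z - 8) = (z - 5)*(z + 4)*(z - 2)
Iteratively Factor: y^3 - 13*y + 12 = (y + 4)*(y^2 - 4*y + 3) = (y - 3)*(y + 4)*(y - 1)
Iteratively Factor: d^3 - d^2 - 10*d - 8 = (d + 1)*(d^2 - 2*d - 8) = (d - 4)*(d + 1)*(d + 2)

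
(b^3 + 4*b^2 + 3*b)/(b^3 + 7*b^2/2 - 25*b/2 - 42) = 2*b*(b + 1)/(2*b^2 + b - 28)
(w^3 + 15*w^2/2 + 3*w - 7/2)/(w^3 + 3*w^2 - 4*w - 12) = (2*w^3 + 15*w^2 + 6*w - 7)/(2*(w^3 + 3*w^2 - 4*w - 12))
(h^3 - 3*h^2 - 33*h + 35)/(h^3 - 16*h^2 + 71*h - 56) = (h + 5)/(h - 8)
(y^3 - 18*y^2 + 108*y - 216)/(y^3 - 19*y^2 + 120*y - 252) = (y - 6)/(y - 7)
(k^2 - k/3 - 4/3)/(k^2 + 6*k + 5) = (k - 4/3)/(k + 5)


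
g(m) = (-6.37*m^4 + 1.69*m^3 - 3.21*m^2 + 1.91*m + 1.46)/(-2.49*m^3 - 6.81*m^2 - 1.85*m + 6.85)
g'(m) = (7.47*m^2 + 13.62*m + 1.85)*(-6.37*m^4 + 1.69*m^3 - 3.21*m^2 + 1.91*m + 1.46)/(-2.49*m^3 - 6.81*m^2 - 1.85*m + 6.85)^2 + (-25.48*m^3 + 5.07*m^2 - 6.42*m + 1.91)/(-2.49*m^3 - 6.81*m^2 - 1.85*m + 6.85) = (15.8613*m^6 + 86.7594*m^5 + 15.8517*m^4 - 171.2792*m^3 + 64.5813*m^2 - 24.0918*m + 15.7845)/(6.2001*m^6 + 33.9138*m^5 + 55.5891*m^4 - 8.916*m^3 - 89.8745*m^2 - 25.345*m + 46.9225)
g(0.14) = 0.26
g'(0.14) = 0.32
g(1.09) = 1.09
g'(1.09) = 0.64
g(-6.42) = -28.75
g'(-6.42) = 1.52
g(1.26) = 1.23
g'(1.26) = 0.98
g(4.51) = 6.88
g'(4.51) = 2.12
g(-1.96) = -39.61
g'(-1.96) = 23.91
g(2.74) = 3.40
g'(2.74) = 1.77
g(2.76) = 3.43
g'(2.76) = 1.78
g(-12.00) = -40.43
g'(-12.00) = 2.35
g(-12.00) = -40.43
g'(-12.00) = 2.35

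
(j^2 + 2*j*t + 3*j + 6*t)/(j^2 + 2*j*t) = (j + 3)/j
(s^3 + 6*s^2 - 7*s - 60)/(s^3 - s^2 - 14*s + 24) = (s + 5)/(s - 2)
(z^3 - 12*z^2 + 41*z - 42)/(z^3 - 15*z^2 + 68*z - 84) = (z - 3)/(z - 6)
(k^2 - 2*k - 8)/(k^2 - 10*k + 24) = (k + 2)/(k - 6)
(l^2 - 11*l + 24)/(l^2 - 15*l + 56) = (l - 3)/(l - 7)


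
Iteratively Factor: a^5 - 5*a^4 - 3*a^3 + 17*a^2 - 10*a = (a - 1)*(a^4 - 4*a^3 - 7*a^2 + 10*a) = a*(a - 1)*(a^3 - 4*a^2 - 7*a + 10) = a*(a - 1)*(a + 2)*(a^2 - 6*a + 5) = a*(a - 1)^2*(a + 2)*(a - 5)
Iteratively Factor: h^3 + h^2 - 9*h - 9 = (h - 3)*(h^2 + 4*h + 3) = (h - 3)*(h + 3)*(h + 1)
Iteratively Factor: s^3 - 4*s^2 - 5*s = (s + 1)*(s^2 - 5*s) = s*(s + 1)*(s - 5)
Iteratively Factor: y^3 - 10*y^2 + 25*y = (y)*(y^2 - 10*y + 25) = y*(y - 5)*(y - 5)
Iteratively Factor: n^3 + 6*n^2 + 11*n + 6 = (n + 1)*(n^2 + 5*n + 6) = (n + 1)*(n + 3)*(n + 2)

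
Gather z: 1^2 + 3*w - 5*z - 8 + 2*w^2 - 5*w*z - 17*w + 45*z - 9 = 2*w^2 - 14*w + z*(40 - 5*w) - 16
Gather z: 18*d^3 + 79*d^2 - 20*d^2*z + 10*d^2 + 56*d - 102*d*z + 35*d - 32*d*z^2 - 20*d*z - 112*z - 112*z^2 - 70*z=18*d^3 + 89*d^2 + 91*d + z^2*(-32*d - 112) + z*(-20*d^2 - 122*d - 182)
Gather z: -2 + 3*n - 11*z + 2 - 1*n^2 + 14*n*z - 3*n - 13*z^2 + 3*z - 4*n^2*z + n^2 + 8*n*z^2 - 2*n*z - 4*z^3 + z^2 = -4*z^3 + z^2*(8*n - 12) + z*(-4*n^2 + 12*n - 8)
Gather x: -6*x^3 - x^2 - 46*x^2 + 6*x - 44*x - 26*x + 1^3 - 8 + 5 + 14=-6*x^3 - 47*x^2 - 64*x + 12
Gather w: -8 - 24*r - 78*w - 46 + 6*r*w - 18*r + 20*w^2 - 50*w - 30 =-42*r + 20*w^2 + w*(6*r - 128) - 84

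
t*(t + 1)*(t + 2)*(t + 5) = t^4 + 8*t^3 + 17*t^2 + 10*t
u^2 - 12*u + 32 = (u - 8)*(u - 4)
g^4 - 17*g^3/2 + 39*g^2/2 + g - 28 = (g - 4)*(g - 7/2)*(g - 2)*(g + 1)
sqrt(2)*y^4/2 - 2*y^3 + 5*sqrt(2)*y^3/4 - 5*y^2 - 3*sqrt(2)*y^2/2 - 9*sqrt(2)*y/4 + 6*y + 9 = (y - 3/2)*(y + 3)*(y - 2*sqrt(2))*(sqrt(2)*y/2 + sqrt(2)/2)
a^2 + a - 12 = (a - 3)*(a + 4)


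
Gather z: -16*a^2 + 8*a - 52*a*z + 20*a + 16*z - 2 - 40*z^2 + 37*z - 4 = -16*a^2 + 28*a - 40*z^2 + z*(53 - 52*a) - 6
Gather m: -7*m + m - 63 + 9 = -6*m - 54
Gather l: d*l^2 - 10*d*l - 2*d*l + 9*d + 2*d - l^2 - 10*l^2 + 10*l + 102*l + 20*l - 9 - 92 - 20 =11*d + l^2*(d - 11) + l*(132 - 12*d) - 121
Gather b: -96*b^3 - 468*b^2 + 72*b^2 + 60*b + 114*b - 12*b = -96*b^3 - 396*b^2 + 162*b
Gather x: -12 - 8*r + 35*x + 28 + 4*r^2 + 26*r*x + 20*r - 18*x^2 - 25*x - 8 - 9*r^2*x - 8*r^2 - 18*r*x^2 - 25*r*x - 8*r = -4*r^2 + 4*r + x^2*(-18*r - 18) + x*(-9*r^2 + r + 10) + 8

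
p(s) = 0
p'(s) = 0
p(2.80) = 0.00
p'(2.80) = 0.00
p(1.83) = 0.00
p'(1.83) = 0.00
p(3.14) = 0.00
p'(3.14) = 0.00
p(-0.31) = 0.00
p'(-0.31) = 0.00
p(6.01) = 0.00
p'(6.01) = 0.00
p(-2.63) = 0.00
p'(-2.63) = 0.00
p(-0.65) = 0.00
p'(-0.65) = 0.00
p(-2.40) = 0.00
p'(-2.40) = 0.00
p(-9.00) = 0.00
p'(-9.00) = 0.00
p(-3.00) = 0.00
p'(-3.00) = 0.00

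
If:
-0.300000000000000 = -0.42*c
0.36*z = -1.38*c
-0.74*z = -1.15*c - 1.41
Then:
No Solution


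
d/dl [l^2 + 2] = 2*l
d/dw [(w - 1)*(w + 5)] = 2*w + 4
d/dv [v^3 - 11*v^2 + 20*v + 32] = 3*v^2 - 22*v + 20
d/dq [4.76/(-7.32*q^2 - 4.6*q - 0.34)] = (69.6864*q + 21.896)/(7.32*q^2 + 4.6*q + 0.34)^2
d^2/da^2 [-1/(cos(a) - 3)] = (cos(a)^2 + 3*cos(a) - 2)/(cos(a) - 3)^3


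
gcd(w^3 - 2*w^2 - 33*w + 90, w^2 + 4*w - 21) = w - 3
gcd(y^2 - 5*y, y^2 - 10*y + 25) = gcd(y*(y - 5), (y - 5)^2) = y - 5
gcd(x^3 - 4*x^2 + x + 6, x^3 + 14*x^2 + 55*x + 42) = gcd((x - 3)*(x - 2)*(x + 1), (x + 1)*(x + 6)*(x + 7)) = x + 1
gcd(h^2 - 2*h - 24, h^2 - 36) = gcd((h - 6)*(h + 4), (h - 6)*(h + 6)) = h - 6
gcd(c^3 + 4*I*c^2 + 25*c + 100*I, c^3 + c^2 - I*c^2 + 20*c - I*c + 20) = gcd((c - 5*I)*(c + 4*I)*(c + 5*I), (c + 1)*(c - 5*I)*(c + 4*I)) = c^2 - I*c + 20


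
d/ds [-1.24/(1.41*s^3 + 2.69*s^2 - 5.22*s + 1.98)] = (5.2452*s^2 + 6.6712*s - 6.4728)/(1.41*s^3 + 2.69*s^2 - 5.22*s + 1.98)^2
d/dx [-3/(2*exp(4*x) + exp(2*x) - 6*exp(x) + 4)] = 6*(4*exp(3*x) + exp(x) - 3)*exp(x)/(2*exp(4*x) + exp(2*x) - 6*exp(x) + 4)^2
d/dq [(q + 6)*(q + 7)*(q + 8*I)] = 3*q^2 + q*(26 + 16*I) + 42 + 104*I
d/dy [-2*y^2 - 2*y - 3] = -4*y - 2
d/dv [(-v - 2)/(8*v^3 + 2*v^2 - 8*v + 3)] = (-8*v^3 - 2*v^2 + 8*v + 4*(v + 2)*(6*v^2 + v - 2) - 3)/(8*v^3 + 2*v^2 - 8*v + 3)^2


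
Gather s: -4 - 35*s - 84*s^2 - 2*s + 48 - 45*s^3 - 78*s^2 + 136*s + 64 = -45*s^3 - 162*s^2 + 99*s + 108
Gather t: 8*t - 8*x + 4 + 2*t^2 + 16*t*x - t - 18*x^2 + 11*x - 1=2*t^2 + t*(16*x + 7) - 18*x^2 + 3*x + 3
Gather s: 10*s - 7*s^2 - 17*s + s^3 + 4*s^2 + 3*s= s^3 - 3*s^2 - 4*s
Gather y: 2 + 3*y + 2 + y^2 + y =y^2 + 4*y + 4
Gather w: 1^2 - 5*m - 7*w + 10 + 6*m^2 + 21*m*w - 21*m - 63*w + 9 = 6*m^2 - 26*m + w*(21*m - 70) + 20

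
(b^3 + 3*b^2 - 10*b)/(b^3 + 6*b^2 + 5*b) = (b - 2)/(b + 1)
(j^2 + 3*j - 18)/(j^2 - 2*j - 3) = (j + 6)/(j + 1)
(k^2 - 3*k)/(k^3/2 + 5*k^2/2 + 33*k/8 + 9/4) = 8*k*(k - 3)/(4*k^3 + 20*k^2 + 33*k + 18)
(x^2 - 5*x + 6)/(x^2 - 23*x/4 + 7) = 4*(x^2 - 5*x + 6)/(4*x^2 - 23*x + 28)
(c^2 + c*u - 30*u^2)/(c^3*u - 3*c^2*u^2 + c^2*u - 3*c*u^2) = (c^2 + c*u - 30*u^2)/(c*u*(c^2 - 3*c*u + c - 3*u))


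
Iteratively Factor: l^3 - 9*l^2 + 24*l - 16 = (l - 1)*(l^2 - 8*l + 16) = (l - 4)*(l - 1)*(l - 4)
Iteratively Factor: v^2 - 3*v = (v - 3)*(v)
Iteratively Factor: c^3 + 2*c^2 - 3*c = (c - 1)*(c^2 + 3*c) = c*(c - 1)*(c + 3)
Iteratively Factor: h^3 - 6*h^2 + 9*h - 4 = (h - 1)*(h^2 - 5*h + 4) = (h - 1)^2*(h - 4)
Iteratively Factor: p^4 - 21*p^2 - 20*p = (p + 4)*(p^3 - 4*p^2 - 5*p) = (p - 5)*(p + 4)*(p^2 + p) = p*(p - 5)*(p + 4)*(p + 1)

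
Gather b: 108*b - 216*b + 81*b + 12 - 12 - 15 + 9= -27*b - 6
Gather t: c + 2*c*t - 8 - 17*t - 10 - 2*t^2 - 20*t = c - 2*t^2 + t*(2*c - 37) - 18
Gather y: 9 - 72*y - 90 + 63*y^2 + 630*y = 63*y^2 + 558*y - 81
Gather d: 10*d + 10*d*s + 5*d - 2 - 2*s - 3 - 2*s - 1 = d*(10*s + 15) - 4*s - 6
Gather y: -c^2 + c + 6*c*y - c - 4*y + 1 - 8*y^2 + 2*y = -c^2 - 8*y^2 + y*(6*c - 2) + 1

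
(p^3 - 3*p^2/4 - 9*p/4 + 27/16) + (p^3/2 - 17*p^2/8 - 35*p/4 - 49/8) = 3*p^3/2 - 23*p^2/8 - 11*p - 71/16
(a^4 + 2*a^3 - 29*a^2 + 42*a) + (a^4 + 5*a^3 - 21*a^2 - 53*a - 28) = 2*a^4 + 7*a^3 - 50*a^2 - 11*a - 28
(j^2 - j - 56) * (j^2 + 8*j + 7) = j^4 + 7*j^3 - 57*j^2 - 455*j - 392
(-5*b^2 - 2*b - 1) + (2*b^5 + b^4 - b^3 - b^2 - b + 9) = 2*b^5 + b^4 - b^3 - 6*b^2 - 3*b + 8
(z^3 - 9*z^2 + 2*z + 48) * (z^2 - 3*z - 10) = z^5 - 12*z^4 + 19*z^3 + 132*z^2 - 164*z - 480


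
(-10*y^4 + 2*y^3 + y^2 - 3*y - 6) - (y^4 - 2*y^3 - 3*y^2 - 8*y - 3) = -11*y^4 + 4*y^3 + 4*y^2 + 5*y - 3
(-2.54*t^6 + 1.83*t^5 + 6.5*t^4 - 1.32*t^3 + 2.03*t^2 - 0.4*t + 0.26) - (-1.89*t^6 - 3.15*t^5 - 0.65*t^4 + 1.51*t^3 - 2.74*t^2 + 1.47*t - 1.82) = -0.65*t^6 + 4.98*t^5 + 7.15*t^4 - 2.83*t^3 + 4.77*t^2 - 1.87*t + 2.08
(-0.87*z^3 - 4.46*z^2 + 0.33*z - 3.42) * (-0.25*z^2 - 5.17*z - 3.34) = 0.2175*z^5 + 5.6129*z^4 + 25.8815*z^3 + 14.0453*z^2 + 16.5792*z + 11.4228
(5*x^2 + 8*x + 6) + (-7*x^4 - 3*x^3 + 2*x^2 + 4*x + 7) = -7*x^4 - 3*x^3 + 7*x^2 + 12*x + 13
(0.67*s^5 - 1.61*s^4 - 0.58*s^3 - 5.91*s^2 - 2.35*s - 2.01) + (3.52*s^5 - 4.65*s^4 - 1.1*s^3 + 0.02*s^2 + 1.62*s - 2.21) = 4.19*s^5 - 6.26*s^4 - 1.68*s^3 - 5.89*s^2 - 0.73*s - 4.22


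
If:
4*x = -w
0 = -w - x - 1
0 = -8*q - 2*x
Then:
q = -1/12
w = -4/3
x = 1/3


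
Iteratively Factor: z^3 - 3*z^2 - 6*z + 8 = (z - 1)*(z^2 - 2*z - 8) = (z - 1)*(z + 2)*(z - 4)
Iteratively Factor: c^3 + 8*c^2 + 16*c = (c + 4)*(c^2 + 4*c) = (c + 4)^2*(c)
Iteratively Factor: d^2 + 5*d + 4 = (d + 1)*(d + 4)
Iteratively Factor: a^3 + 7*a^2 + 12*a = (a + 3)*(a^2 + 4*a) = a*(a + 3)*(a + 4)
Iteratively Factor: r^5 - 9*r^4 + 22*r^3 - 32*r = (r - 4)*(r^4 - 5*r^3 + 2*r^2 + 8*r) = (r - 4)^2*(r^3 - r^2 - 2*r) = (r - 4)^2*(r + 1)*(r^2 - 2*r) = (r - 4)^2*(r - 2)*(r + 1)*(r)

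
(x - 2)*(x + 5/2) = x^2 + x/2 - 5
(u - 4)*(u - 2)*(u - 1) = u^3 - 7*u^2 + 14*u - 8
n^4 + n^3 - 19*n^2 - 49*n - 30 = (n - 5)*(n + 1)*(n + 2)*(n + 3)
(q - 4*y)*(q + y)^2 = q^3 - 2*q^2*y - 7*q*y^2 - 4*y^3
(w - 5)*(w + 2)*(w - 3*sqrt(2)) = w^3 - 3*sqrt(2)*w^2 - 3*w^2 - 10*w + 9*sqrt(2)*w + 30*sqrt(2)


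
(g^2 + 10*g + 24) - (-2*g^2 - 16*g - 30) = 3*g^2 + 26*g + 54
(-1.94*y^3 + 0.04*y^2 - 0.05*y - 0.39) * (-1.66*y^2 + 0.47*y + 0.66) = 3.2204*y^5 - 0.9782*y^4 - 1.1786*y^3 + 0.6503*y^2 - 0.2163*y - 0.2574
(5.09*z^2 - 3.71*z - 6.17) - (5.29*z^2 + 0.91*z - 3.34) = -0.2*z^2 - 4.62*z - 2.83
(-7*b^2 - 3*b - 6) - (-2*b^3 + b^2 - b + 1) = 2*b^3 - 8*b^2 - 2*b - 7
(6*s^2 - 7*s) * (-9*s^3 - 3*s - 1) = -54*s^5 + 63*s^4 - 18*s^3 + 15*s^2 + 7*s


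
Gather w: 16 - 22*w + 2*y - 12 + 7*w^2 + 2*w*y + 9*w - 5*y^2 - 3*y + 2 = 7*w^2 + w*(2*y - 13) - 5*y^2 - y + 6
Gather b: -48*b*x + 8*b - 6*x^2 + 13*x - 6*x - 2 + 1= b*(8 - 48*x) - 6*x^2 + 7*x - 1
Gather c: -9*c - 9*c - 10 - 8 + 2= -18*c - 16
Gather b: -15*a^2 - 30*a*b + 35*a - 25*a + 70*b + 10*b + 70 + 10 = -15*a^2 + 10*a + b*(80 - 30*a) + 80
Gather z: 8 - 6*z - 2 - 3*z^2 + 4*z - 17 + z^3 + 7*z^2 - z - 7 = z^3 + 4*z^2 - 3*z - 18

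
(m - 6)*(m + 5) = m^2 - m - 30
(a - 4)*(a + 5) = a^2 + a - 20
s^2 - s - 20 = (s - 5)*(s + 4)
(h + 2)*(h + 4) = h^2 + 6*h + 8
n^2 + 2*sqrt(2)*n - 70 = (n - 5*sqrt(2))*(n + 7*sqrt(2))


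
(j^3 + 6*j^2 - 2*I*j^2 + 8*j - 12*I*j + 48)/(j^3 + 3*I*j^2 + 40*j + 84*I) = (j^2 + j*(6 - 4*I) - 24*I)/(j^2 + I*j + 42)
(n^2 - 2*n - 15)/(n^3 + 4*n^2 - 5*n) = (n^2 - 2*n - 15)/(n*(n^2 + 4*n - 5))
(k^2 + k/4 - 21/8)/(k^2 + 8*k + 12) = (k^2 + k/4 - 21/8)/(k^2 + 8*k + 12)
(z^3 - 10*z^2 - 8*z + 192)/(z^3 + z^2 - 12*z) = (z^2 - 14*z + 48)/(z*(z - 3))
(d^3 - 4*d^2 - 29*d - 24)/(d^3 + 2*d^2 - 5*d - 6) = (d - 8)/(d - 2)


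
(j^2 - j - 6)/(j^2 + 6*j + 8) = (j - 3)/(j + 4)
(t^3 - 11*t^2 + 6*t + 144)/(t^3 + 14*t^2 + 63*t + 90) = (t^2 - 14*t + 48)/(t^2 + 11*t + 30)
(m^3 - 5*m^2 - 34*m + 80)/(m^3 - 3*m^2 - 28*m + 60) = (m - 8)/(m - 6)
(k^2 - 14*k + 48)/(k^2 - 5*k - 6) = (k - 8)/(k + 1)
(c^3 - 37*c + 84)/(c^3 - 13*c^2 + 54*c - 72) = (c + 7)/(c - 6)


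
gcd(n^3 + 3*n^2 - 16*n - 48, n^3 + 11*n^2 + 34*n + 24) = n + 4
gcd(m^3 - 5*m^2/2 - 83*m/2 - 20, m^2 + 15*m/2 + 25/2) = m + 5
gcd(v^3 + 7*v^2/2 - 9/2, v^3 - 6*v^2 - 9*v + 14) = v - 1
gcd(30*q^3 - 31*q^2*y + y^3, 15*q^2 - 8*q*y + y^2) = -5*q + y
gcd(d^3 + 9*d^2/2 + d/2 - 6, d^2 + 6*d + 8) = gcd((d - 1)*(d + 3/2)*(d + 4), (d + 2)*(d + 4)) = d + 4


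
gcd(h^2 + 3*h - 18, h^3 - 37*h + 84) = h - 3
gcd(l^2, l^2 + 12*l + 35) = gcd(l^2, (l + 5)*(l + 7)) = 1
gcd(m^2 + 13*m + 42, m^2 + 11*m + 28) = m + 7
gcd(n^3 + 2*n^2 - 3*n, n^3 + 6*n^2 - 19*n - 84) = n + 3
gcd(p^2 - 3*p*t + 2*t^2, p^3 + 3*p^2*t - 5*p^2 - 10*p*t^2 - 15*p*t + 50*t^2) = p - 2*t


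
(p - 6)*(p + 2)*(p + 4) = p^3 - 28*p - 48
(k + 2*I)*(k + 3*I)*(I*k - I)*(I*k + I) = -k^4 - 5*I*k^3 + 7*k^2 + 5*I*k - 6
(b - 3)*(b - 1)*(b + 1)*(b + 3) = b^4 - 10*b^2 + 9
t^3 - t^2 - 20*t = t*(t - 5)*(t + 4)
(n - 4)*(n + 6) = n^2 + 2*n - 24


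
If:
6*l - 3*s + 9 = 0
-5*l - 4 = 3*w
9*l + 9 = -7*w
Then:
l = -1/8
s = 11/4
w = -9/8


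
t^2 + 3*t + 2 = (t + 1)*(t + 2)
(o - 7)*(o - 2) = o^2 - 9*o + 14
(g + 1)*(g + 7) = g^2 + 8*g + 7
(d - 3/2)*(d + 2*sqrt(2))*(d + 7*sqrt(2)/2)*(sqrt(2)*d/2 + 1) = sqrt(2)*d^4/2 - 3*sqrt(2)*d^3/4 + 13*d^3/2 - 39*d^2/4 + 25*sqrt(2)*d^2/2 - 75*sqrt(2)*d/4 + 14*d - 21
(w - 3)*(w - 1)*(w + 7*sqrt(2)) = w^3 - 4*w^2 + 7*sqrt(2)*w^2 - 28*sqrt(2)*w + 3*w + 21*sqrt(2)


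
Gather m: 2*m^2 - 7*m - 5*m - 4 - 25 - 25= 2*m^2 - 12*m - 54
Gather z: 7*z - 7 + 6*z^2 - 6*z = 6*z^2 + z - 7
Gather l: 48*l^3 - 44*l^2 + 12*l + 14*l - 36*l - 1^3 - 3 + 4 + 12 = 48*l^3 - 44*l^2 - 10*l + 12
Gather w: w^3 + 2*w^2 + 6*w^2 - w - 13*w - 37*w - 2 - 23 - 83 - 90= w^3 + 8*w^2 - 51*w - 198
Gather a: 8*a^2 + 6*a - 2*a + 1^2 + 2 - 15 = 8*a^2 + 4*a - 12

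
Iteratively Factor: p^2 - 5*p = (p)*(p - 5)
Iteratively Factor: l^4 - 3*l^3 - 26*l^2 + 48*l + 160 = (l + 4)*(l^3 - 7*l^2 + 2*l + 40) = (l - 5)*(l + 4)*(l^2 - 2*l - 8) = (l - 5)*(l - 4)*(l + 4)*(l + 2)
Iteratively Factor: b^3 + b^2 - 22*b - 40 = (b + 2)*(b^2 - b - 20) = (b - 5)*(b + 2)*(b + 4)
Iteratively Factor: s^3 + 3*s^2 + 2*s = (s)*(s^2 + 3*s + 2) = s*(s + 1)*(s + 2)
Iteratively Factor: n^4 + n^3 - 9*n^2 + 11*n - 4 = (n - 1)*(n^3 + 2*n^2 - 7*n + 4) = (n - 1)^2*(n^2 + 3*n - 4) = (n - 1)^2*(n + 4)*(n - 1)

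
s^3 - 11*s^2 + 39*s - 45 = (s - 5)*(s - 3)^2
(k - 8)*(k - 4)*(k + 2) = k^3 - 10*k^2 + 8*k + 64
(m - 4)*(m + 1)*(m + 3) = m^3 - 13*m - 12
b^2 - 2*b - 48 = (b - 8)*(b + 6)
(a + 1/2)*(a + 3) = a^2 + 7*a/2 + 3/2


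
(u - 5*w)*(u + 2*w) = u^2 - 3*u*w - 10*w^2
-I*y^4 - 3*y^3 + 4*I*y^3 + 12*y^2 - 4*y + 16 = (y - 4)*(y - 2*I)^2*(-I*y + 1)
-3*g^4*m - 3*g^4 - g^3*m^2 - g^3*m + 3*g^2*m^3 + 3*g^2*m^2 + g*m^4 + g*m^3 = (-g + m)*(g + m)*(3*g + m)*(g*m + g)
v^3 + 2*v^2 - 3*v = v*(v - 1)*(v + 3)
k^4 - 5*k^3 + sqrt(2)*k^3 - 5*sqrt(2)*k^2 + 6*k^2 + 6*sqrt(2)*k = k*(k - 3)*(k - 2)*(k + sqrt(2))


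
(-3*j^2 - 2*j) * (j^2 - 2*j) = -3*j^4 + 4*j^3 + 4*j^2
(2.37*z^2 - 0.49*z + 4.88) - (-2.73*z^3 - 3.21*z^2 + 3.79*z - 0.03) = 2.73*z^3 + 5.58*z^2 - 4.28*z + 4.91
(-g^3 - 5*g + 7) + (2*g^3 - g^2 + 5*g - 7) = g^3 - g^2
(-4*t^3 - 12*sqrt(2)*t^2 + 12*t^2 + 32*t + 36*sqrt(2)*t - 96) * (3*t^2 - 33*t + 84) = -12*t^5 - 36*sqrt(2)*t^4 + 168*t^4 - 636*t^3 + 504*sqrt(2)*t^3 - 2196*sqrt(2)*t^2 - 336*t^2 + 3024*sqrt(2)*t + 5856*t - 8064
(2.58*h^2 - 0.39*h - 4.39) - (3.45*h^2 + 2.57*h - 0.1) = -0.87*h^2 - 2.96*h - 4.29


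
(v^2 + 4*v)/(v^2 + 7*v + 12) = v/(v + 3)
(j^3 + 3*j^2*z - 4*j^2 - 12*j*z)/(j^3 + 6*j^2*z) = (j^2 + 3*j*z - 4*j - 12*z)/(j*(j + 6*z))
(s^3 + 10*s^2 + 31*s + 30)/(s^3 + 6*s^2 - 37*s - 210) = (s^2 + 5*s + 6)/(s^2 + s - 42)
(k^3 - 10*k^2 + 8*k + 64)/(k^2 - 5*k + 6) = (k^3 - 10*k^2 + 8*k + 64)/(k^2 - 5*k + 6)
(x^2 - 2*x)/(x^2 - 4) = x/(x + 2)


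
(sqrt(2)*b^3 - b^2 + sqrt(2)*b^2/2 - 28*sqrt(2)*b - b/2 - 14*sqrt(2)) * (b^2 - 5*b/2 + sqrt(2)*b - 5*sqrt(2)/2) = sqrt(2)*b^5 - 2*sqrt(2)*b^4 + b^4 - 121*sqrt(2)*b^3/4 - 2*b^3 - 229*b^2/4 + 58*sqrt(2)*b^2 + 145*sqrt(2)*b/4 + 112*b + 70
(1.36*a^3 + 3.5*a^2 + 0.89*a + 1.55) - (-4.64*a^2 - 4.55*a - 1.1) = 1.36*a^3 + 8.14*a^2 + 5.44*a + 2.65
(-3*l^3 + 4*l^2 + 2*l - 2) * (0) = 0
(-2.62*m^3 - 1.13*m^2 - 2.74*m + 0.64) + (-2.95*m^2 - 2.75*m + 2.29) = -2.62*m^3 - 4.08*m^2 - 5.49*m + 2.93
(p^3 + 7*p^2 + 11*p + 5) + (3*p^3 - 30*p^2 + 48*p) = 4*p^3 - 23*p^2 + 59*p + 5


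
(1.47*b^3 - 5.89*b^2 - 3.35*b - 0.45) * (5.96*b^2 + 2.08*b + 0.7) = 8.7612*b^5 - 32.0468*b^4 - 31.1882*b^3 - 13.773*b^2 - 3.281*b - 0.315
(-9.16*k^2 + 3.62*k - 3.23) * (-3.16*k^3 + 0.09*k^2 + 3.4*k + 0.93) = 28.9456*k^5 - 12.2636*k^4 - 20.6114*k^3 + 3.4985*k^2 - 7.6154*k - 3.0039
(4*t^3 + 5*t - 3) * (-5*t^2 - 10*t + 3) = -20*t^5 - 40*t^4 - 13*t^3 - 35*t^2 + 45*t - 9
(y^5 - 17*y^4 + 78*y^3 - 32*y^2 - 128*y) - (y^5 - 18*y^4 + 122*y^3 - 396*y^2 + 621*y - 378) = y^4 - 44*y^3 + 364*y^2 - 749*y + 378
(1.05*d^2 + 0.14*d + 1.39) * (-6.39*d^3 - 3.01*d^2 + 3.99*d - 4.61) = -6.7095*d^5 - 4.0551*d^4 - 5.114*d^3 - 8.4658*d^2 + 4.9007*d - 6.4079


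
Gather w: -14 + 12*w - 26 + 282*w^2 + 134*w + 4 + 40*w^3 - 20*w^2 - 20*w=40*w^3 + 262*w^2 + 126*w - 36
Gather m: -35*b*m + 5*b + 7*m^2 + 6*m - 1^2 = 5*b + 7*m^2 + m*(6 - 35*b) - 1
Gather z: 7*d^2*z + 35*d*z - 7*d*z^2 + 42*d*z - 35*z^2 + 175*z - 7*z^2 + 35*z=z^2*(-7*d - 42) + z*(7*d^2 + 77*d + 210)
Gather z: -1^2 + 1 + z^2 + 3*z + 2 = z^2 + 3*z + 2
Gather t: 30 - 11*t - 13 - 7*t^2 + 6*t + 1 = -7*t^2 - 5*t + 18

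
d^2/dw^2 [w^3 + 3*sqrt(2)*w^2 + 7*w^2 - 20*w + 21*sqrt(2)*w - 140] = 6*w + 6*sqrt(2) + 14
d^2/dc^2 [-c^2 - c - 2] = -2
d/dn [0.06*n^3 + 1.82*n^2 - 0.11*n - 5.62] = 0.18*n^2 + 3.64*n - 0.11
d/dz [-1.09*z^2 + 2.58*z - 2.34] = 2.58 - 2.18*z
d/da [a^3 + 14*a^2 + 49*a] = 3*a^2 + 28*a + 49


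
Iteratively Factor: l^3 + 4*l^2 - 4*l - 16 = (l + 2)*(l^2 + 2*l - 8) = (l - 2)*(l + 2)*(l + 4)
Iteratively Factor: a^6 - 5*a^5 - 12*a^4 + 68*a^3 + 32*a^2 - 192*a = (a - 4)*(a^5 - a^4 - 16*a^3 + 4*a^2 + 48*a) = a*(a - 4)*(a^4 - a^3 - 16*a^2 + 4*a + 48) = a*(a - 4)*(a + 2)*(a^3 - 3*a^2 - 10*a + 24) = a*(a - 4)*(a + 2)*(a + 3)*(a^2 - 6*a + 8) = a*(a - 4)^2*(a + 2)*(a + 3)*(a - 2)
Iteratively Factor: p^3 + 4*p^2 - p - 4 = (p - 1)*(p^2 + 5*p + 4) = (p - 1)*(p + 4)*(p + 1)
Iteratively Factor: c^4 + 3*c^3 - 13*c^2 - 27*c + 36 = (c - 1)*(c^3 + 4*c^2 - 9*c - 36) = (c - 3)*(c - 1)*(c^2 + 7*c + 12) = (c - 3)*(c - 1)*(c + 4)*(c + 3)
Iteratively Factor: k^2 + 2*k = (k)*(k + 2)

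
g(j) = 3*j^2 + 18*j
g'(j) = 6*j + 18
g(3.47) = 98.58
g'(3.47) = 38.82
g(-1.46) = -19.89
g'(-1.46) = 9.24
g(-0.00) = 0.00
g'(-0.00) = 18.00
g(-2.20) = -25.08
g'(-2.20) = 4.80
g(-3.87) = -24.73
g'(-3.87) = -5.22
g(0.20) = 3.72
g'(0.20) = 19.20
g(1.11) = 23.68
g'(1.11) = 24.66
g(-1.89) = -23.30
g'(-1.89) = 6.66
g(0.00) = 0.00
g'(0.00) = 18.00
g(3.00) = 81.00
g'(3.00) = 36.00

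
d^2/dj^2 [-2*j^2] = -4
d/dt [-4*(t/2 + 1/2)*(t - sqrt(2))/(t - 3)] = 2*(-t^2 + 6*t - 4*sqrt(2) + 3)/(t^2 - 6*t + 9)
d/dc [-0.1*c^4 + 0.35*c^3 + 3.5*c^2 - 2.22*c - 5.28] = -0.4*c^3 + 1.05*c^2 + 7.0*c - 2.22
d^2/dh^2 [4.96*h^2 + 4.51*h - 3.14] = 9.92000000000000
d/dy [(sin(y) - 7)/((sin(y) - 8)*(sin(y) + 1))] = (14*sin(y) + cos(y)^2 - 58)*cos(y)/((sin(y) - 8)^2*(sin(y) + 1)^2)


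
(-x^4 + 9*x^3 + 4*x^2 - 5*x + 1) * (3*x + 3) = -3*x^5 + 24*x^4 + 39*x^3 - 3*x^2 - 12*x + 3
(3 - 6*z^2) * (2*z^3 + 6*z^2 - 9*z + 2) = -12*z^5 - 36*z^4 + 60*z^3 + 6*z^2 - 27*z + 6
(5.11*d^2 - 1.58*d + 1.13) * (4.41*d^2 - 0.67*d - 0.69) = 22.5351*d^4 - 10.3915*d^3 + 2.516*d^2 + 0.3331*d - 0.7797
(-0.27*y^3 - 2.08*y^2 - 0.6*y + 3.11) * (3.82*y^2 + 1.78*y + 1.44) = -1.0314*y^5 - 8.4262*y^4 - 6.3832*y^3 + 7.817*y^2 + 4.6718*y + 4.4784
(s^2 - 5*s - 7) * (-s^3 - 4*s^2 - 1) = -s^5 + s^4 + 27*s^3 + 27*s^2 + 5*s + 7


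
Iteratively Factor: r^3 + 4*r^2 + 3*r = (r + 1)*(r^2 + 3*r) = r*(r + 1)*(r + 3)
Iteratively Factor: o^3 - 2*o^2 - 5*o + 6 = (o - 1)*(o^2 - o - 6) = (o - 1)*(o + 2)*(o - 3)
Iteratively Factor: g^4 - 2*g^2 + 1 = (g - 1)*(g^3 + g^2 - g - 1) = (g - 1)^2*(g^2 + 2*g + 1) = (g - 1)^2*(g + 1)*(g + 1)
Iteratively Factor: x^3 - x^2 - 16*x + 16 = (x + 4)*(x^2 - 5*x + 4) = (x - 1)*(x + 4)*(x - 4)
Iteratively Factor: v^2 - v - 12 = (v - 4)*(v + 3)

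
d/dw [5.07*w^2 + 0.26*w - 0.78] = 10.14*w + 0.26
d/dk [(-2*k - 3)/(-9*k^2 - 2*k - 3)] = 18*k*(-k - 3)/(81*k^4 + 36*k^3 + 58*k^2 + 12*k + 9)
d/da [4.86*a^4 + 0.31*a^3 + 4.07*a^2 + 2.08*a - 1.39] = 19.44*a^3 + 0.93*a^2 + 8.14*a + 2.08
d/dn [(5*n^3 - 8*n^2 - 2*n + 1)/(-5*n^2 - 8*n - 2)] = (-25*n^4 - 80*n^3 + 24*n^2 + 42*n + 12)/(25*n^4 + 80*n^3 + 84*n^2 + 32*n + 4)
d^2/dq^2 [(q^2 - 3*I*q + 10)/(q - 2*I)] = 24/(q^3 - 6*I*q^2 - 12*q + 8*I)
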